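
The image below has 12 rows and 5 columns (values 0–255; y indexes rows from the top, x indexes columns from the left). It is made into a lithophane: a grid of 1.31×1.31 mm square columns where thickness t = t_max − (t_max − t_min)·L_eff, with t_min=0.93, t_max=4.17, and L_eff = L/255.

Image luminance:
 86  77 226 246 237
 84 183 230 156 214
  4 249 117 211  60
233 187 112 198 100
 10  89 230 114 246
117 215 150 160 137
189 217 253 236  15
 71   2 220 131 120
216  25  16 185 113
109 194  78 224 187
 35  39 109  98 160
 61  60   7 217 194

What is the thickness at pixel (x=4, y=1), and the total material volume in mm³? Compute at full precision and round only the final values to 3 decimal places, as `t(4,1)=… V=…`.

t(4,1)=1.451 V=244.923

span = t_max - t_min = 4.17 - 0.93 = 3.240
L(4,1) = 214, L_eff = 214/255 = 0.839216
t(4,1) = 4.17 - 3.240·0.839216 = 1.451
Σt over all 12·5 pixels = 303282/2125 ≈ 142.7209412
V = pitch²·Σt = 1.31²·303282/2125 = 244.923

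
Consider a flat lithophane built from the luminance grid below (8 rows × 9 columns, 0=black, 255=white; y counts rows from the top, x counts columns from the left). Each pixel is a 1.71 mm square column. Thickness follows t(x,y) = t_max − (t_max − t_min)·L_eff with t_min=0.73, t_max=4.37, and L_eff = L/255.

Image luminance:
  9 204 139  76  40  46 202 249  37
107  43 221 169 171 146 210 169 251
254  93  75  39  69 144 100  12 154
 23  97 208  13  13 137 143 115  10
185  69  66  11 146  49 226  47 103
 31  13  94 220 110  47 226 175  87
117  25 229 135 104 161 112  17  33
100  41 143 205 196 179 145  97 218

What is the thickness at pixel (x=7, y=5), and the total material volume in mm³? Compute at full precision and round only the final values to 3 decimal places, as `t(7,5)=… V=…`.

span = t_max - t_min = 4.37 - 0.73 = 3.640
L(7,5) = 175, L_eff = 175/255 = 0.686275
t(7,5) = 4.37 - 3.640·0.686275 = 1.872
Σt over all 8·9 pixels = 249196/1275 ≈ 195.4478431
V = pitch²·Σt = 1.71²·249196/1275 = 571.509

t(7,5)=1.872 V=571.509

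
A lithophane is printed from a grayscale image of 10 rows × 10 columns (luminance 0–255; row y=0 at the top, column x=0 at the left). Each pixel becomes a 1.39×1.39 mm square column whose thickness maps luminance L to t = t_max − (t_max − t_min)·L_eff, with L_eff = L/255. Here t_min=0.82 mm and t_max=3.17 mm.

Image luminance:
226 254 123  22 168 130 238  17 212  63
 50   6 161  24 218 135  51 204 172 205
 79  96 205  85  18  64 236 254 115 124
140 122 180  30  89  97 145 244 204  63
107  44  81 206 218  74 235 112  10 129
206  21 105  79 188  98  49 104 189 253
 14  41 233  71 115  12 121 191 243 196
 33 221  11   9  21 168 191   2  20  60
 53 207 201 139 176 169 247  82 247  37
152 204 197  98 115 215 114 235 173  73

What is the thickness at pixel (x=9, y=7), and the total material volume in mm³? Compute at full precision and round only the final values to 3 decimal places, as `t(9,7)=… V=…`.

t(9,7)=2.617 V=383.068

span = t_max - t_min = 3.17 - 0.82 = 2.350
L(9,7) = 60, L_eff = 60/255 = 0.235294
t(9,7) = 3.17 - 2.350·0.235294 = 2.617
Σt over all 10·10 pixels = 252788/1275 ≈ 198.2650980
V = pitch²·Σt = 1.39²·252788/1275 = 383.068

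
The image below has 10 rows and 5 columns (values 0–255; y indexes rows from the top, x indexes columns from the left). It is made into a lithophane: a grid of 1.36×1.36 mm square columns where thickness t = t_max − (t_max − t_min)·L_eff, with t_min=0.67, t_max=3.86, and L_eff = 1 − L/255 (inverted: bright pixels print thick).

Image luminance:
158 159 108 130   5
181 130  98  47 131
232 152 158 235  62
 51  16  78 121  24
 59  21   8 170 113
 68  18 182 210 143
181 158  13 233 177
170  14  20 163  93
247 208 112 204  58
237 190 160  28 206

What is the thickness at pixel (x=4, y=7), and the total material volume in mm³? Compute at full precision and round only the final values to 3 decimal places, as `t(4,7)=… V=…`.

t(4,7)=1.833 V=204.030

span = t_max - t_min = 3.86 - 0.67 = 3.190
L(4,7) = 93, L_eff = 1 - 93/255 = 0.635294 (inverted)
t(4,7) = 3.86 - 3.190·0.635294 = 1.833
Σt over all 10·5 pixels = 281291/2550 ≈ 110.3101961
V = pitch²·Σt = 1.36²·281291/2550 = 204.030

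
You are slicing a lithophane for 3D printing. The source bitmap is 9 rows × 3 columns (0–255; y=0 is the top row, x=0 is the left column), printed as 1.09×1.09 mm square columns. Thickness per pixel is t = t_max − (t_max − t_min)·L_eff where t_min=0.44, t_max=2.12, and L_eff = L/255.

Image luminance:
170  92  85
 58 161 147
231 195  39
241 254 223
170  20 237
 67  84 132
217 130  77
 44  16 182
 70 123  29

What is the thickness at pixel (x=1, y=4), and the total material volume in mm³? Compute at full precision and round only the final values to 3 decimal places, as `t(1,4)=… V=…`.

span = t_max - t_min = 2.12 - 0.44 = 1.680
L(1,4) = 20, L_eff = 20/255 = 0.078431
t(1,4) = 2.12 - 1.680·0.078431 = 1.988
Σt over all 9·3 pixels = 72719/2125 ≈ 34.2207059
V = pitch²·Σt = 1.09²·72719/2125 = 40.658

t(1,4)=1.988 V=40.658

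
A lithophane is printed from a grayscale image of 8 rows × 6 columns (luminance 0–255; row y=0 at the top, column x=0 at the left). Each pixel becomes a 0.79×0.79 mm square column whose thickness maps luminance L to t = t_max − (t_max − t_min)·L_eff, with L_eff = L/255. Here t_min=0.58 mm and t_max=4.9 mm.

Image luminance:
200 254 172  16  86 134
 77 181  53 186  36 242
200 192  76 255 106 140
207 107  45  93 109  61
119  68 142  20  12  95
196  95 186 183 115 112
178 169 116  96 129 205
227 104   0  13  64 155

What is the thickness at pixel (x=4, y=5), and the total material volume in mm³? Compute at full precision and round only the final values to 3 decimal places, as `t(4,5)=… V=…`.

span = t_max - t_min = 4.9 - 0.58 = 4.320
L(4,5) = 115, L_eff = 115/255 = 0.450980
t(4,5) = 4.9 - 4.320·0.450980 = 2.952
Σt over all 8·6 pixels = 282828/2125 ≈ 133.0955294
V = pitch²·Σt = 0.79²·282828/2125 = 83.065

t(4,5)=2.952 V=83.065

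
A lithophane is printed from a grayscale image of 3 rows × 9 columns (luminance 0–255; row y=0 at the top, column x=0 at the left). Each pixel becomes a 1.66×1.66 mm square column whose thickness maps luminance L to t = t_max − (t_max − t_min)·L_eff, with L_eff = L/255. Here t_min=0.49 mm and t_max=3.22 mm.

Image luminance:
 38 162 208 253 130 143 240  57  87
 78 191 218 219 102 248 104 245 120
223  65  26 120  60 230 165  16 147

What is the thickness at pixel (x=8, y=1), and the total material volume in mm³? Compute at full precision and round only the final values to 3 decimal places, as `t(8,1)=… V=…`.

t(8,1)=1.935 V=124.665

span = t_max - t_min = 3.22 - 0.49 = 2.730
L(8,1) = 120, L_eff = 120/255 = 0.470588
t(8,1) = 3.22 - 2.730·0.470588 = 1.935
Σt over all 3·9 pixels = 76909/1700 ≈ 45.2405882
V = pitch²·Σt = 1.66²·76909/1700 = 124.665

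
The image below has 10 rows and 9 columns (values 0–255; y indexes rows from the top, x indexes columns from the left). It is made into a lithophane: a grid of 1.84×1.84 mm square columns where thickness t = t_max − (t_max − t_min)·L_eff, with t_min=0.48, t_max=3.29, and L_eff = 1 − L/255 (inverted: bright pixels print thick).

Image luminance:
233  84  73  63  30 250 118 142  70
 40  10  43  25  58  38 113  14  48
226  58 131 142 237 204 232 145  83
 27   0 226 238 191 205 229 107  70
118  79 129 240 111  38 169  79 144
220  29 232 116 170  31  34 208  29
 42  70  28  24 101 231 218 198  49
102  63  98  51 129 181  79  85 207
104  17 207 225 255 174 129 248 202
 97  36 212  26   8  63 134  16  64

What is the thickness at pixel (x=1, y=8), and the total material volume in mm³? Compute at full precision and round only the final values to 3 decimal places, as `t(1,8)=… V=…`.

t(1,8)=0.667 V=539.932

span = t_max - t_min = 3.29 - 0.48 = 2.810
L(1,8) = 17, L_eff = 1 - 17/255 = 0.933333 (inverted)
t(1,8) = 3.29 - 2.810·0.933333 = 0.667
Σt over all 10·9 pixels = 1016678/6375 ≈ 159.4789020
V = pitch²·Σt = 1.84²·1016678/6375 = 539.932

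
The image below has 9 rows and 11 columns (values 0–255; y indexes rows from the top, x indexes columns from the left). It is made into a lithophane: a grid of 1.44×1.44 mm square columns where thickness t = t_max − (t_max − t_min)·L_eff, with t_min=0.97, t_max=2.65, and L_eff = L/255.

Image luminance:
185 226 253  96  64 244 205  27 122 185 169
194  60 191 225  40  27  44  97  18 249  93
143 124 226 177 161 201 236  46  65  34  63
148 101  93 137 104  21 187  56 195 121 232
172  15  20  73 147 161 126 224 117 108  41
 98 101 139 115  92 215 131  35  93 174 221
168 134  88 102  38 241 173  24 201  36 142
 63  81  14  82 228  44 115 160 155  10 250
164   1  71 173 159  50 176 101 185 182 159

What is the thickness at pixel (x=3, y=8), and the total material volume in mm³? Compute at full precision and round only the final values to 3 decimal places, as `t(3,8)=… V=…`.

span = t_max - t_min = 2.65 - 0.97 = 1.680
L(3,8) = 173, L_eff = 173/255 = 0.678431
t(3,8) = 2.65 - 1.680·0.678431 = 1.510
Σt over all 9·11 pixels = 1531487/8500 ≈ 180.1749412
V = pitch²·Σt = 1.44²·1531487/8500 = 373.611

t(3,8)=1.510 V=373.611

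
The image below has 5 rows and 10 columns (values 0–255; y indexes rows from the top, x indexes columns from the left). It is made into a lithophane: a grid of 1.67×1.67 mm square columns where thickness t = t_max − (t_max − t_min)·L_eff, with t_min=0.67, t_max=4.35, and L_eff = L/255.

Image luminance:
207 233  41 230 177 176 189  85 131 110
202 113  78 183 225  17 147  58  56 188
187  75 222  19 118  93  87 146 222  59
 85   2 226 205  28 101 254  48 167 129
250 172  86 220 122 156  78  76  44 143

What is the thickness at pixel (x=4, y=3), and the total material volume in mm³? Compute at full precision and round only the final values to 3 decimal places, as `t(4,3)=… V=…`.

span = t_max - t_min = 4.35 - 0.67 = 3.680
L(4,3) = 28, L_eff = 28/255 = 0.109804
t(4,3) = 4.35 - 3.680·0.109804 = 3.946
Σt over all 5·10 pixels = 515527/4250 ≈ 121.3004706
V = pitch²·Σt = 1.67²·515527/4250 = 338.295

t(4,3)=3.946 V=338.295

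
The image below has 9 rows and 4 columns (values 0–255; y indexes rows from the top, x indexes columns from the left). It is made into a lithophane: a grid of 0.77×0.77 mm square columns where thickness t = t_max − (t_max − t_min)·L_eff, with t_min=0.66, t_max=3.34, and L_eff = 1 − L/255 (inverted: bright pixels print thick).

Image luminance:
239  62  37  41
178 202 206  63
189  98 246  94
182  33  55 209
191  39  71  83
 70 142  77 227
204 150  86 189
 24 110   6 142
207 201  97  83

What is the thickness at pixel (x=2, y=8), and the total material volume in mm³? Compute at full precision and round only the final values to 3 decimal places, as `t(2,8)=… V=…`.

span = t_max - t_min = 3.34 - 0.66 = 2.680
L(2,8) = 97, L_eff = 1 - 97/255 = 0.619608 (inverted)
t(2,8) = 3.34 - 2.680·0.619608 = 1.679
Σt over all 9·4 pixels = 151727/2125 ≈ 71.4009412
V = pitch²·Σt = 0.77²·151727/2125 = 42.334

t(2,8)=1.679 V=42.334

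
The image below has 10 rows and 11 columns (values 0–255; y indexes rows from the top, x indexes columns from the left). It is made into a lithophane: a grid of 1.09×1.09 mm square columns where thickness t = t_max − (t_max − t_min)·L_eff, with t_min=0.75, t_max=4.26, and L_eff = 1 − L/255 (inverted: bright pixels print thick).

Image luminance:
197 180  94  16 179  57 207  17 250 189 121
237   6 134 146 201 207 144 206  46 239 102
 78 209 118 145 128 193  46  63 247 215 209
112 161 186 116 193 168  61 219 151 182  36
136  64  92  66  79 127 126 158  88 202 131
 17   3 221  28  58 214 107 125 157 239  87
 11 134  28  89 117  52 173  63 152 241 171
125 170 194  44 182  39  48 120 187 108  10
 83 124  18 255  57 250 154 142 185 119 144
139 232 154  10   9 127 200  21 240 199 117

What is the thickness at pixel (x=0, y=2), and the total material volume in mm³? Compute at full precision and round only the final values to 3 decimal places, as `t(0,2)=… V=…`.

t(0,2)=1.824 V=333.072

span = t_max - t_min = 4.26 - 0.75 = 3.510
L(0,2) = 78, L_eff = 1 - 78/255 = 0.694118 (inverted)
t(0,2) = 4.26 - 3.510·0.694118 = 1.824
Σt over all 10·11 pixels = 2382891/8500 ≈ 280.3401176
V = pitch²·Σt = 1.09²·2382891/8500 = 333.072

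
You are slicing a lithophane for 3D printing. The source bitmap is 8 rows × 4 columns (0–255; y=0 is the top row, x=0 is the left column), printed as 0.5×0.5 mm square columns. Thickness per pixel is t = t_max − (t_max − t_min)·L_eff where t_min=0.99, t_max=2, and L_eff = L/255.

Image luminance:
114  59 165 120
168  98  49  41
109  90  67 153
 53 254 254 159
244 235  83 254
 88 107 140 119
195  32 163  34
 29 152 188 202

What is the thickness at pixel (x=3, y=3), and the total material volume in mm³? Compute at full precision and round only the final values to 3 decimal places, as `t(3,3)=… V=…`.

span = t_max - t_min = 2 - 0.99 = 1.010
L(3,3) = 159, L_eff = 159/255 = 0.623529
t(3,3) = 2 - 1.010·0.623529 = 1.370
Σt over all 8·4 pixels = 200997/4250 ≈ 47.2934118
V = pitch²·Σt = 0.5²·200997/4250 = 11.823

t(3,3)=1.370 V=11.823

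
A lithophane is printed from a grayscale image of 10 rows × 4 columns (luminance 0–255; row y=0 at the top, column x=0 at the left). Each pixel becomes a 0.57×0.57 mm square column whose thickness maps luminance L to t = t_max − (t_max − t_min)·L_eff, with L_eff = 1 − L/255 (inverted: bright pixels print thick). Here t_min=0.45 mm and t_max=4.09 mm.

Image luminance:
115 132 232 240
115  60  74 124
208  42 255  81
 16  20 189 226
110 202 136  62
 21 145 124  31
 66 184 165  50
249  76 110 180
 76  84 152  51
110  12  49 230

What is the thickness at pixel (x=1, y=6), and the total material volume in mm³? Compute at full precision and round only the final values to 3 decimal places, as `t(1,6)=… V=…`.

t(1,6)=3.077 V=28.128

span = t_max - t_min = 4.09 - 0.45 = 3.640
L(1,6) = 184, L_eff = 1 - 184/255 = 0.278431 (inverted)
t(1,6) = 4.09 - 3.640·0.278431 = 3.077
Σt over all 10·4 pixels = 551914/6375 ≈ 86.5747451
V = pitch²·Σt = 0.57²·551914/6375 = 28.128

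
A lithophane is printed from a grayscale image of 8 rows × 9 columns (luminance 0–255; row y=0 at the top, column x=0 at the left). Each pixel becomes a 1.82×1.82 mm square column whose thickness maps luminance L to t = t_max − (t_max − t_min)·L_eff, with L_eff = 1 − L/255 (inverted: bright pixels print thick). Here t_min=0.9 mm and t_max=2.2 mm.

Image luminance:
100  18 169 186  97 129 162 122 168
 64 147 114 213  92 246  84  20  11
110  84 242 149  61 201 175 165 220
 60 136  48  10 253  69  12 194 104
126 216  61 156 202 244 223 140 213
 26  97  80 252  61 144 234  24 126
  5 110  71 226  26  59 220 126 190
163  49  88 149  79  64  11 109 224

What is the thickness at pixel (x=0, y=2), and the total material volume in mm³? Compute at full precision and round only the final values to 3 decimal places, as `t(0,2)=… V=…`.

span = t_max - t_min = 2.2 - 0.9 = 1.300
L(0,2) = 110, L_eff = 1 - 110/255 = 0.568627 (inverted)
t(0,2) = 2.2 - 1.300·0.568627 = 1.461
Σt over all 8·9 pixels = 282617/2550 ≈ 110.8301961
V = pitch²·Σt = 1.82²·282617/2550 = 367.114

t(0,2)=1.461 V=367.114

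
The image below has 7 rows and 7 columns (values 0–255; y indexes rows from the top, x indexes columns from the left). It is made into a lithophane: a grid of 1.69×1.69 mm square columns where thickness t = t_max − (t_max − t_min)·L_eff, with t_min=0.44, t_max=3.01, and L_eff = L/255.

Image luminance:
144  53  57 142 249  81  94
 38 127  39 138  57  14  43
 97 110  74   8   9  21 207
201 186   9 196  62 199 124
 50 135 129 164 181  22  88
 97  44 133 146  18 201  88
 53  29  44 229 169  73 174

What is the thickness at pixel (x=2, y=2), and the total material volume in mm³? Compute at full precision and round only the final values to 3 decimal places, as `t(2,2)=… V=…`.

span = t_max - t_min = 3.01 - 0.44 = 2.570
L(2,2) = 74, L_eff = 74/255 = 0.290196
t(2,2) = 3.01 - 2.570·0.290196 = 2.264
Σt over all 7·7 pixels = 821391/8500 ≈ 96.6342353
V = pitch²·Σt = 1.69²·821391/8500 = 275.997

t(2,2)=2.264 V=275.997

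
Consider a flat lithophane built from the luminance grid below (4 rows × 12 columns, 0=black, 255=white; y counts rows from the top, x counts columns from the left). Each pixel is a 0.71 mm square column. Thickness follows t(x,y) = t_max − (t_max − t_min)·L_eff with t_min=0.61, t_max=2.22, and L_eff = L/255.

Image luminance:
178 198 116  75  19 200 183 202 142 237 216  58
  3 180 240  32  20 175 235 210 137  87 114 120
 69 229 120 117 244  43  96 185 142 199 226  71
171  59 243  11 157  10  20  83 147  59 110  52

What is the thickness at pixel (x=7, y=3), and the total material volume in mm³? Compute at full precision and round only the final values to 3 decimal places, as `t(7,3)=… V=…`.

span = t_max - t_min = 2.22 - 0.61 = 1.610
L(7,3) = 83, L_eff = 83/255 = 0.325490
t(7,3) = 2.22 - 1.610·0.325490 = 1.696
Σt over all 4·12 pixels = 28544/425 ≈ 67.1623529
V = pitch²·Σt = 0.71²·28544/425 = 33.857

t(7,3)=1.696 V=33.857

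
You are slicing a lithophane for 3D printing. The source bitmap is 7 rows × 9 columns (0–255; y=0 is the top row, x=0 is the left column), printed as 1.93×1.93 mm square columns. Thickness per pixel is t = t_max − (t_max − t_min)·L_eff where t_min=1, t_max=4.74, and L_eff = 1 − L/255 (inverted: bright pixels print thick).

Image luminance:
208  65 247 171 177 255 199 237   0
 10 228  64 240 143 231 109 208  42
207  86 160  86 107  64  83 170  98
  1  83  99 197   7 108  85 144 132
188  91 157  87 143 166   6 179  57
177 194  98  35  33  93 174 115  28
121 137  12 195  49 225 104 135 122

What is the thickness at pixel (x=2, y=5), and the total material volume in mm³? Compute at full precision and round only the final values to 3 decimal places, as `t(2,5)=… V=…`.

t(2,5)=2.437 V=664.731

span = t_max - t_min = 4.74 - 1 = 3.740
L(2,5) = 98, L_eff = 1 - 98/255 = 0.615686 (inverted)
t(2,5) = 4.74 - 3.740·0.615686 = 2.437
Σt over all 7·9 pixels = 178.456
V = pitch²·Σt = 1.93²·178.456 = 664.731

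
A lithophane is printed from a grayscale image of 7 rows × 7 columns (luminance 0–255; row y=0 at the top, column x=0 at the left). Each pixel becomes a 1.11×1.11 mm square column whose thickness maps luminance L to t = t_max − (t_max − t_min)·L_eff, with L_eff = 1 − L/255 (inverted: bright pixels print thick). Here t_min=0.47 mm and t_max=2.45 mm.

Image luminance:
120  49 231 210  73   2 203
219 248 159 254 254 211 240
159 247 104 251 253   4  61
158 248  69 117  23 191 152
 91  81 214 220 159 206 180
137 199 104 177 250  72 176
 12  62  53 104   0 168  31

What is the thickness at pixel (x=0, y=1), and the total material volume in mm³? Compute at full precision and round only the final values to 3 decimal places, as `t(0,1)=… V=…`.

t(0,1)=2.170 V=97.314

span = t_max - t_min = 2.45 - 0.47 = 1.980
L(0,1) = 219, L_eff = 1 - 219/255 = 0.141176 (inverted)
t(0,1) = 2.45 - 1.980·0.141176 = 2.170
Σt over all 7·7 pixels = 671351/8500 ≈ 78.9824706
V = pitch²·Σt = 1.11²·671351/8500 = 97.314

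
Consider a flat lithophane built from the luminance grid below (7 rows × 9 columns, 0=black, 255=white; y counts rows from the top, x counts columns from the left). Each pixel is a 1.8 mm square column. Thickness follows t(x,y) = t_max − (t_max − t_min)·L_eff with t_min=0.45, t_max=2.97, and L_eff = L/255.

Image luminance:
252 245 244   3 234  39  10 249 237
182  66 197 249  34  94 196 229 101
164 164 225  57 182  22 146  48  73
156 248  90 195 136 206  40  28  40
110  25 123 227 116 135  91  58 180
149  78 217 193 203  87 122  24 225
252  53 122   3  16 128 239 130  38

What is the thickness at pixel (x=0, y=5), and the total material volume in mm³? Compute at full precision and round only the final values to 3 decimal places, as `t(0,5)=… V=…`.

span = t_max - t_min = 2.97 - 0.45 = 2.520
L(0,5) = 149, L_eff = 149/255 = 0.584314
t(0,5) = 2.97 - 2.520·0.584314 = 1.498
Σt over all 7·9 pixels = 176547/1700 ≈ 103.8511765
V = pitch²·Σt = 1.8²·176547/1700 = 336.478

t(0,5)=1.498 V=336.478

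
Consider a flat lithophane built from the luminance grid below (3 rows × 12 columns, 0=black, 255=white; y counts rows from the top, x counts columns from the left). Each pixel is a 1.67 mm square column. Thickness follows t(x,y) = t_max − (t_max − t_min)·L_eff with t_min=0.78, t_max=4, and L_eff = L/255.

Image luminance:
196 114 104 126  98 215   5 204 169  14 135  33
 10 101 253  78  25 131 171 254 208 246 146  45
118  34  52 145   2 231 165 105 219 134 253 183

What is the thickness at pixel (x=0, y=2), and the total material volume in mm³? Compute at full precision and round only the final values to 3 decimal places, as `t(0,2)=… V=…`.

t(0,2)=2.510 V=235.308

span = t_max - t_min = 4 - 0.78 = 3.220
L(0,2) = 118, L_eff = 118/255 = 0.462745
t(0,2) = 4 - 3.220·0.462745 = 2.510
Σt over all 3·12 pixels = 179293/2125 ≈ 84.3731765
V = pitch²·Σt = 1.67²·179293/2125 = 235.308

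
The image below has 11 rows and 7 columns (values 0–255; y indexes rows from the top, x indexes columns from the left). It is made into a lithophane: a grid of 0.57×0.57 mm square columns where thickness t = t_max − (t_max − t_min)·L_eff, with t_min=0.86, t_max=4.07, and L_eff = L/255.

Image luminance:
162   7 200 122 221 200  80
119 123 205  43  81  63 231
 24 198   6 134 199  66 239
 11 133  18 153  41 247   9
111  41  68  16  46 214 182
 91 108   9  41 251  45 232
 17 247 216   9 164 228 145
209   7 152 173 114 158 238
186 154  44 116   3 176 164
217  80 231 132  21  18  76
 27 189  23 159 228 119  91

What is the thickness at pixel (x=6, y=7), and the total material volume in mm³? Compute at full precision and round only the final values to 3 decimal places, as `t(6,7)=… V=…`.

t(6,7)=1.074 V=63.698

span = t_max - t_min = 4.07 - 0.86 = 3.210
L(6,7) = 238, L_eff = 238/255 = 0.933333
t(6,7) = 4.07 - 3.210·0.933333 = 1.074
Σt over all 11·7 pixels = 416617/2125 ≈ 196.0550588
V = pitch²·Σt = 0.57²·416617/2125 = 63.698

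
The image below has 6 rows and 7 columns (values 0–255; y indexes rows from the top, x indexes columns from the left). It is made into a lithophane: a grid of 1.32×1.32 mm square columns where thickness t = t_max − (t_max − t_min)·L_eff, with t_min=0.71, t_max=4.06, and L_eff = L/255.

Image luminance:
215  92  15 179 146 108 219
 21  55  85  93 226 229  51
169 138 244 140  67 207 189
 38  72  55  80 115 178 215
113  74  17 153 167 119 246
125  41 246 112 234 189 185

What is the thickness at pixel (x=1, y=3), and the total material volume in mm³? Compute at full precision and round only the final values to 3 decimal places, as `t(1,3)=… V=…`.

t(1,3)=3.114 V=167.509

span = t_max - t_min = 4.06 - 0.71 = 3.350
L(1,3) = 72, L_eff = 72/255 = 0.282353
t(1,3) = 4.06 - 3.350·0.282353 = 3.114
Σt over all 6·7 pixels = 245149/2550 ≈ 96.1368627
V = pitch²·Σt = 1.32²·245149/2550 = 167.509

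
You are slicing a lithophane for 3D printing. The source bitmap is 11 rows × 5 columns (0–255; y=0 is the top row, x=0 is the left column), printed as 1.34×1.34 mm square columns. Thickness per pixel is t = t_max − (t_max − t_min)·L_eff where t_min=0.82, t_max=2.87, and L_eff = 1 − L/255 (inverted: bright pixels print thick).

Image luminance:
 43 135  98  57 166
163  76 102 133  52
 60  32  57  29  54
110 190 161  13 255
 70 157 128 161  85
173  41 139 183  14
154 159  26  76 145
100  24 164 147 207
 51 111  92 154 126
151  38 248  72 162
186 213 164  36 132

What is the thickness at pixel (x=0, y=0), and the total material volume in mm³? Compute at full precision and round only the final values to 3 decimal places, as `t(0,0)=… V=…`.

span = t_max - t_min = 2.87 - 0.82 = 2.050
L(0,0) = 43, L_eff = 1 - 43/255 = 0.831373 (inverted)
t(0,0) = 2.87 - 2.050·0.831373 = 1.166
Σt over all 11·5 pixels = 97457/1020 ≈ 95.5460784
V = pitch²·Σt = 1.34²·97457/1020 = 171.563

t(0,0)=1.166 V=171.563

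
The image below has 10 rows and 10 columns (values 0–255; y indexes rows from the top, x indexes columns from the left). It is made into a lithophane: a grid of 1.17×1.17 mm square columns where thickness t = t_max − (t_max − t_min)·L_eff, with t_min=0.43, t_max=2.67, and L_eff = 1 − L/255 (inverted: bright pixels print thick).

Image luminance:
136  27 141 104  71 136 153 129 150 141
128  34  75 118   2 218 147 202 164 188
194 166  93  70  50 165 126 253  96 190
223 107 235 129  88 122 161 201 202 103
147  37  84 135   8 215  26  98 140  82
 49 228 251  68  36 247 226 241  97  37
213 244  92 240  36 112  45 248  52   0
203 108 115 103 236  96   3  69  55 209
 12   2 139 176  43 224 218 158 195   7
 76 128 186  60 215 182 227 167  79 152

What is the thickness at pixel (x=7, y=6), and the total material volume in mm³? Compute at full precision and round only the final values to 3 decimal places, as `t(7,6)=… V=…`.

span = t_max - t_min = 2.67 - 0.43 = 2.240
L(7,6) = 248, L_eff = 1 - 248/255 = 0.027451 (inverted)
t(7,6) = 2.67 - 2.240·0.027451 = 2.609
Σt over all 10·10 pixels = 200593/1275 ≈ 157.3278431
V = pitch²·Σt = 1.17²·200593/1275 = 215.366

t(7,6)=2.609 V=215.366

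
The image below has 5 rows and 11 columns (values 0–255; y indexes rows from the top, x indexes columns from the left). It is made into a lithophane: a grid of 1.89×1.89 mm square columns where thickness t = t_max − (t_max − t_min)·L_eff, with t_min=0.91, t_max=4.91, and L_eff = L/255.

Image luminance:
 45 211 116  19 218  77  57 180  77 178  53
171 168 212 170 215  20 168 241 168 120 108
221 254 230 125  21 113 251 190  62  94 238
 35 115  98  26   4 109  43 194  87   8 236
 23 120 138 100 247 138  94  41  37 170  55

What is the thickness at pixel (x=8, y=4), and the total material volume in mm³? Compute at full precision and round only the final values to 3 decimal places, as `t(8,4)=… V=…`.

t(8,4)=4.330 V=577.514

span = t_max - t_min = 4.91 - 0.91 = 4.000
L(8,4) = 37, L_eff = 37/255 = 0.145098
t(8,4) = 4.91 - 4.000·0.145098 = 4.330
Σt over all 5·11 pixels = 54969/340 ≈ 161.6735294
V = pitch²·Σt = 1.89²·54969/340 = 577.514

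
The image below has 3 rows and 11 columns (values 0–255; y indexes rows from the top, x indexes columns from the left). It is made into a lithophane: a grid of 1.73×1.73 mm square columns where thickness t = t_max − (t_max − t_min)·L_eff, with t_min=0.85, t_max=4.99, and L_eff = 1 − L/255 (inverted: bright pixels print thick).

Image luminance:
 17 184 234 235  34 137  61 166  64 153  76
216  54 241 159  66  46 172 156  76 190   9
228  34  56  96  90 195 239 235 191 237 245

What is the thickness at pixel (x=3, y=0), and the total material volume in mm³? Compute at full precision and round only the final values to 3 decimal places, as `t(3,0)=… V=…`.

t(3,0)=4.665 V=307.079

span = t_max - t_min = 4.99 - 0.85 = 4.140
L(3,0) = 235, L_eff = 1 - 235/255 = 0.078431 (inverted)
t(3,0) = 4.99 - 4.140·0.078431 = 4.665
Σt over all 3·11 pixels = 872121/8500 ≈ 102.6024706
V = pitch²·Σt = 1.73²·872121/8500 = 307.079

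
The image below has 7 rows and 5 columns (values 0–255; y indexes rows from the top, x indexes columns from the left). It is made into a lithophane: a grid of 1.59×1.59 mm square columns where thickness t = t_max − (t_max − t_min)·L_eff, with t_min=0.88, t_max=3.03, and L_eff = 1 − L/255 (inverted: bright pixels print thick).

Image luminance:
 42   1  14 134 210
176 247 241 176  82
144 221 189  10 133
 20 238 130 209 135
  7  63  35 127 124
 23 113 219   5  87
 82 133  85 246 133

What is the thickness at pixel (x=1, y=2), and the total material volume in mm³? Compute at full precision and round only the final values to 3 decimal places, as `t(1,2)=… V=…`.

t(1,2)=2.743 V=168.115

span = t_max - t_min = 3.03 - 0.88 = 2.150
L(1,2) = 221, L_eff = 1 - 221/255 = 0.133333 (inverted)
t(1,2) = 3.03 - 2.150·0.133333 = 2.743
Σt over all 7·5 pixels = 169571/2550 ≈ 66.4984314
V = pitch²·Σt = 1.59²·169571/2550 = 168.115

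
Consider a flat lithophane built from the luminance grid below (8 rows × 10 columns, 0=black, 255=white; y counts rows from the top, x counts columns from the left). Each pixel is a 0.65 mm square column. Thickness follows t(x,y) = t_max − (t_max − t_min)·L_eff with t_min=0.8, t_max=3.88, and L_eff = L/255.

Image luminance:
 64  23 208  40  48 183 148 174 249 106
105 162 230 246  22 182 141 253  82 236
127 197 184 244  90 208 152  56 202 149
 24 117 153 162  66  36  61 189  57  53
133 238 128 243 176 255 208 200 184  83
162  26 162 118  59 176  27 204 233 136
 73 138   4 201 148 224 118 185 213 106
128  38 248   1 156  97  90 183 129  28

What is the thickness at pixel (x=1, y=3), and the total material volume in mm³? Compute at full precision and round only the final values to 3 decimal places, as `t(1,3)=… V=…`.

span = t_max - t_min = 3.88 - 0.8 = 3.080
L(1,3) = 117, L_eff = 117/255 = 0.458824
t(1,3) = 3.88 - 3.080·0.458824 = 2.467
Σt over all 8·10 pixels = 375008/2125 ≈ 176.4743529
V = pitch²·Σt = 0.65²·375008/2125 = 74.560

t(1,3)=2.467 V=74.560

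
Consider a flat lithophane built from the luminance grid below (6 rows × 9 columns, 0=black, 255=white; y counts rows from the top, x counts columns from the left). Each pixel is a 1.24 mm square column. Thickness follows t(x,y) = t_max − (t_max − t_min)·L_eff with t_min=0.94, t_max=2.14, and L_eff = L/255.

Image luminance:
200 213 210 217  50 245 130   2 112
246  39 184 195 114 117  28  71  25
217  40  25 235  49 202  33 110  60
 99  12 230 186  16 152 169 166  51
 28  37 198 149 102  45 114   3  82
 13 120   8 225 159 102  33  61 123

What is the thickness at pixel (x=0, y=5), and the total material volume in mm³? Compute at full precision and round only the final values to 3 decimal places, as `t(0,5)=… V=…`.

span = t_max - t_min = 2.14 - 0.94 = 1.200
L(0,5) = 13, L_eff = 13/255 = 0.050980
t(0,5) = 2.14 - 1.200·0.050980 = 2.079
Σt over all 6·9 pixels = 87.08
V = pitch²·Σt = 1.24²·87.08 = 133.894

t(0,5)=2.079 V=133.894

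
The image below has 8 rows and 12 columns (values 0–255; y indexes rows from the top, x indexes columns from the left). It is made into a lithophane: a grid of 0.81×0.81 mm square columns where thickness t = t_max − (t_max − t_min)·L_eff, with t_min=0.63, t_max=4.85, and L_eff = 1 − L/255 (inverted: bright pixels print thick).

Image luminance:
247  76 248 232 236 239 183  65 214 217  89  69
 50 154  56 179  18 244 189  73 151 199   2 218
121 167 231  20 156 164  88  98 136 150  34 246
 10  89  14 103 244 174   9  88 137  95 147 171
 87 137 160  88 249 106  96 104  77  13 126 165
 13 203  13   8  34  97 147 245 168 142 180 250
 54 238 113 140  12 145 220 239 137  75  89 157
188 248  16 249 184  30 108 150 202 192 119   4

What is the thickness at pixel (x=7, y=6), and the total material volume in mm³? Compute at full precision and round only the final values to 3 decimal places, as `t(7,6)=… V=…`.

span = t_max - t_min = 4.85 - 0.63 = 4.220
L(7,6) = 239, L_eff = 1 - 239/255 = 0.062745 (inverted)
t(7,6) = 4.85 - 4.220·0.062745 = 4.585
Σt over all 8·12 pixels = 3462847/12750 ≈ 271.5958431
V = pitch²·Σt = 0.81²·3462847/12750 = 178.194

t(7,6)=4.585 V=178.194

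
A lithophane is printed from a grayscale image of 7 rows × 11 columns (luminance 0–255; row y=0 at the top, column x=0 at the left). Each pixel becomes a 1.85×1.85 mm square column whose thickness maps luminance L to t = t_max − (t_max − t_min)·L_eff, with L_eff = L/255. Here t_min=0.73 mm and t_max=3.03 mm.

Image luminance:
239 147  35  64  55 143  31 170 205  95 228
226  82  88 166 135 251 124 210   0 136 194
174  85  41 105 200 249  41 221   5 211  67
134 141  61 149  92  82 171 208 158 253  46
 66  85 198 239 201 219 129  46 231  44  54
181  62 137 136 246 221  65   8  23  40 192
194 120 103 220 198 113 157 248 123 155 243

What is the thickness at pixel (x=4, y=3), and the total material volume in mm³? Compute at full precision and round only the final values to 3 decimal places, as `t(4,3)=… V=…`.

span = t_max - t_min = 3.03 - 0.73 = 2.300
L(4,3) = 92, L_eff = 92/255 = 0.360784
t(4,3) = 3.03 - 2.300·0.360784 = 2.200
Σt over all 7·11 pixels = 701591/5100 ≈ 137.5668627
V = pitch²·Σt = 1.85²·701591/5100 = 470.823

t(4,3)=2.200 V=470.823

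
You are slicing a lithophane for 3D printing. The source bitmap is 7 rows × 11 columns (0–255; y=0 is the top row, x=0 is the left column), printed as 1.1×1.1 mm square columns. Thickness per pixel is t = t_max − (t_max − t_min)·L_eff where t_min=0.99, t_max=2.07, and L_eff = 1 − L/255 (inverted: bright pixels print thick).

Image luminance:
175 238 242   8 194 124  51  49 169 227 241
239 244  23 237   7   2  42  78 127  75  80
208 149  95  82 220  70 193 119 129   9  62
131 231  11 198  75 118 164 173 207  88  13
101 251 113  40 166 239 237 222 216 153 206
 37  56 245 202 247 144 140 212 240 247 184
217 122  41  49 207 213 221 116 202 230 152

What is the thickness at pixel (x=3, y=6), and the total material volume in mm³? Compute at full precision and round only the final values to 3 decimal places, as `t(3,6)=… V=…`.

t(3,6)=1.198 V=150.071

span = t_max - t_min = 2.07 - 0.99 = 1.080
L(3,6) = 49, L_eff = 1 - 49/255 = 0.807843 (inverted)
t(3,6) = 2.07 - 1.080·0.807843 = 1.198
Σt over all 7·11 pixels = 210843/1700 ≈ 124.0252941
V = pitch²·Σt = 1.1²·210843/1700 = 150.071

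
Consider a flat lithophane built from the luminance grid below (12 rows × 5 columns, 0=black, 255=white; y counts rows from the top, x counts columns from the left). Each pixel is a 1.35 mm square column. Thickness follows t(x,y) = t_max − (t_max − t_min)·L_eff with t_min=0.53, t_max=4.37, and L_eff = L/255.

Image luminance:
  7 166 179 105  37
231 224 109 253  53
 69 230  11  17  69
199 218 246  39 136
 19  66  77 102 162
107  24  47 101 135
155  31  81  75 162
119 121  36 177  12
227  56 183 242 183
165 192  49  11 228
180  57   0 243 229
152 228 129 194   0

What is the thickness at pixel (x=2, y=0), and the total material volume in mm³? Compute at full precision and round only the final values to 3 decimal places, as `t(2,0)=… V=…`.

span = t_max - t_min = 4.37 - 0.53 = 3.840
L(2,0) = 179, L_eff = 179/255 = 0.701961
t(2,0) = 4.37 - 3.840·0.701961 = 1.674
Σt over all 12·5 pixels = 64363/425 ≈ 151.4423529
V = pitch²·Σt = 1.35²·64363/425 = 276.004

t(2,0)=1.674 V=276.004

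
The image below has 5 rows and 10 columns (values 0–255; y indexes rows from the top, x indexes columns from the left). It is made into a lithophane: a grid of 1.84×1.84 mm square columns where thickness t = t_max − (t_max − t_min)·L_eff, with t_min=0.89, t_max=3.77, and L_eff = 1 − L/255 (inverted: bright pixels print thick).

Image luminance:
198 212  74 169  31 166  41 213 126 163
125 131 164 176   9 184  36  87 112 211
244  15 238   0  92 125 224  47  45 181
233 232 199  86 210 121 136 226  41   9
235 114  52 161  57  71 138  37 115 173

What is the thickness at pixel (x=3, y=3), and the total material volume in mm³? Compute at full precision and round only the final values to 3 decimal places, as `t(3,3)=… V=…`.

t(3,3)=1.861 V=398.629

span = t_max - t_min = 3.77 - 0.89 = 2.880
L(3,3) = 86, L_eff = 1 - 86/255 = 0.662745 (inverted)
t(3,3) = 3.77 - 2.880·0.662745 = 1.861
Σt over all 5·10 pixels = 100081/850 ≈ 117.7423529
V = pitch²·Σt = 1.84²·100081/850 = 398.629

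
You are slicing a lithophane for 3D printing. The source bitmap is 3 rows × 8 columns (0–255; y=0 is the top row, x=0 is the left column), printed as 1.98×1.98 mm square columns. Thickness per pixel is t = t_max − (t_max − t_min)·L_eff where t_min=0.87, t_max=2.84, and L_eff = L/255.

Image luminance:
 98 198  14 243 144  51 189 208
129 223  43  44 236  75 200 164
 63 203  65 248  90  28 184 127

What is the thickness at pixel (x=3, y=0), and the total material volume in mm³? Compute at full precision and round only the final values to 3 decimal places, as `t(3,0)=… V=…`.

span = t_max - t_min = 2.84 - 0.87 = 1.970
L(3,0) = 243, L_eff = 243/255 = 0.952941
t(3,0) = 2.84 - 1.970·0.952941 = 0.963
Σt over all 3·8 pixels = 364827/8500 ≈ 42.9208235
V = pitch²·Σt = 1.98²·364827/8500 = 168.267

t(3,0)=0.963 V=168.267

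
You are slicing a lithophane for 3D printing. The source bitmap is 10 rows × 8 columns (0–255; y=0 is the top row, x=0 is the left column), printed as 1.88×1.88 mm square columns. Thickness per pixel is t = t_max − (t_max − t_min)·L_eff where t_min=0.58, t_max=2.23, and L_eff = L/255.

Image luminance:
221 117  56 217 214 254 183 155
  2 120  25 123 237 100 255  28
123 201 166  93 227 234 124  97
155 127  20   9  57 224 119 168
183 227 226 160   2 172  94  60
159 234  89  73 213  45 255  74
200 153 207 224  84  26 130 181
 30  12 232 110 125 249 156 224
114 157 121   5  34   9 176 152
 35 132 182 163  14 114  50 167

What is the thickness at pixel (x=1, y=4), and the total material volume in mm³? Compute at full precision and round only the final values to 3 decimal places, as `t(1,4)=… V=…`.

span = t_max - t_min = 2.23 - 0.58 = 1.650
L(1,4) = 227, L_eff = 227/255 = 0.890196
t(1,4) = 2.23 - 1.650·0.890196 = 0.761
Σt over all 10·8 pixels = 37149/340 ≈ 109.2617647
V = pitch²·Σt = 1.88²·37149/340 = 386.175

t(1,4)=0.761 V=386.175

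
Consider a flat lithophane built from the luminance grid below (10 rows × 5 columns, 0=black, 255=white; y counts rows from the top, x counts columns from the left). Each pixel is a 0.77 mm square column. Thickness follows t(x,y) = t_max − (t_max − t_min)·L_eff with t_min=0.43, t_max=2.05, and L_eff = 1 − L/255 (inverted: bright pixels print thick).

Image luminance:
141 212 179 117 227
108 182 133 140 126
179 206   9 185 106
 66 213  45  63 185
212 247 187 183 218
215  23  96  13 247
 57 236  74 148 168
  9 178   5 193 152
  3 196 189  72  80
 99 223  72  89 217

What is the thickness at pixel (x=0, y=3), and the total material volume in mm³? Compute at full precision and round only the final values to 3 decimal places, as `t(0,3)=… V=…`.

t(0,3)=0.849 V=38.824

span = t_max - t_min = 2.05 - 0.43 = 1.620
L(0,3) = 66, L_eff = 1 - 66/255 = 0.741176 (inverted)
t(0,3) = 2.05 - 1.620·0.741176 = 0.849
Σt over all 10·5 pixels = 139148/2125 ≈ 65.4814118
V = pitch²·Σt = 0.77²·139148/2125 = 38.824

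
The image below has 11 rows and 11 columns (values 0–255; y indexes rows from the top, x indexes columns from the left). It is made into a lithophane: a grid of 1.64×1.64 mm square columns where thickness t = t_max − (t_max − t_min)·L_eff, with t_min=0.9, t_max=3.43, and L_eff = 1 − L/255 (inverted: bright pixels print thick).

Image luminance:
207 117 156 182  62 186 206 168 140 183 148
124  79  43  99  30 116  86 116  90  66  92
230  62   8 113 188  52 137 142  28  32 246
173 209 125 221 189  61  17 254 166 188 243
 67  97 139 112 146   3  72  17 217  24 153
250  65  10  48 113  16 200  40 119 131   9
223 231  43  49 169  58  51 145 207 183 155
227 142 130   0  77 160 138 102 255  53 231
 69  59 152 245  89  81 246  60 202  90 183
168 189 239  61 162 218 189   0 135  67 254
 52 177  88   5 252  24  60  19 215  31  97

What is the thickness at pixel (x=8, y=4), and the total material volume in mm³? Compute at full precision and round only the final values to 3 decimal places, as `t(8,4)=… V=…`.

span = t_max - t_min = 3.43 - 0.9 = 2.530
L(8,4) = 217, L_eff = 1 - 217/255 = 0.149020 (inverted)
t(8,4) = 3.43 - 2.530·0.149020 = 3.053
Σt over all 11·11 pixels = 1316161/5100 ≈ 258.0707843
V = pitch²·Σt = 1.64²·1316161/5100 = 694.107

t(8,4)=3.053 V=694.107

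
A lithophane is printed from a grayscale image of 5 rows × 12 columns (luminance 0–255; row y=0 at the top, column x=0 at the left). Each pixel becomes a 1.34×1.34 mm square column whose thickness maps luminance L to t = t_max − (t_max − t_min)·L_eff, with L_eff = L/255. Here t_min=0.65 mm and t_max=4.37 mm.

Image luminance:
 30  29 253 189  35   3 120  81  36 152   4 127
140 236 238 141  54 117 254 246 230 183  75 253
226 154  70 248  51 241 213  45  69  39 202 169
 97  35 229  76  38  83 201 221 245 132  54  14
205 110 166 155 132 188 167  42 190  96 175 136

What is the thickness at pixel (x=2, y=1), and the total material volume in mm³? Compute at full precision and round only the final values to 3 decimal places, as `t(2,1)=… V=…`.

t(2,1)=0.898 V=257.582

span = t_max - t_min = 4.37 - 0.65 = 3.720
L(2,1) = 238, L_eff = 238/255 = 0.933333
t(2,1) = 4.37 - 3.720·0.933333 = 0.898
Σt over all 5·12 pixels = 60967/425 ≈ 143.4517647
V = pitch²·Σt = 1.34²·60967/425 = 257.582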